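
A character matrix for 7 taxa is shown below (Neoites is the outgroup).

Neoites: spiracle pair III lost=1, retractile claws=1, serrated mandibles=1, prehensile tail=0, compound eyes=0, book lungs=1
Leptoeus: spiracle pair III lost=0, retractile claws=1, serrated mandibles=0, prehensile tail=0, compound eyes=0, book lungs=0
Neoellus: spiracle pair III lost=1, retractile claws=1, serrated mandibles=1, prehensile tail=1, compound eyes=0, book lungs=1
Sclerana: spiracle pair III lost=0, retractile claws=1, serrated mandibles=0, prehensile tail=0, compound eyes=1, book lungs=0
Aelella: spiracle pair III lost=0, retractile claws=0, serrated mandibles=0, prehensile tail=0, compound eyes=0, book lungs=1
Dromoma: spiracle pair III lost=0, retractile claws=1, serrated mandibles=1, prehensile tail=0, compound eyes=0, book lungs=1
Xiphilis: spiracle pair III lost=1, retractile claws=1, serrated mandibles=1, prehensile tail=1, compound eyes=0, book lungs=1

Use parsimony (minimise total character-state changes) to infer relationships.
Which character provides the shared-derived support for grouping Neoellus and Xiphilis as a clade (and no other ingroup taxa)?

Character polarity is set by the outgroup: the derived state is whichever differs from the outgroup's state, so for spiracle pair III lost, retractile claws, serrated mandibles, book lungs the derived state is '0', and for the remaining characters it is '1'.
Only Aelella, Dromoma, Leptoeus, and Sclerana show the derived state '0' for spiracle pair III lost, supporting them as a clade.
retractile claws (derived state '0') is unique to Aelella (autapomorphy; uninformative for grouping).
serrated mandibles (derived state '0') is shared by Aelella, Leptoeus, and Sclerana — a synapomorphy uniting that clade.
Only Neoellus and Xiphilis show the derived state '1' for prehensile tail, supporting them as a clade.
compound eyes (derived state '1') is unique to Sclerana (autapomorphy; uninformative for grouping).
Only Leptoeus and Sclerana show the derived state '0' for book lungs, supporting them as a clade.
Most parsimonious ingroup topology: ((((Leptoeus,Sclerana),Aelella),Dromoma),(Neoellus,Xiphilis)).
The clade {Neoellus, Xiphilis} is supported by prehensile tail: its derived state '1' occurs in exactly those taxa and in no other taxon (including the outgroup).

prehensile tail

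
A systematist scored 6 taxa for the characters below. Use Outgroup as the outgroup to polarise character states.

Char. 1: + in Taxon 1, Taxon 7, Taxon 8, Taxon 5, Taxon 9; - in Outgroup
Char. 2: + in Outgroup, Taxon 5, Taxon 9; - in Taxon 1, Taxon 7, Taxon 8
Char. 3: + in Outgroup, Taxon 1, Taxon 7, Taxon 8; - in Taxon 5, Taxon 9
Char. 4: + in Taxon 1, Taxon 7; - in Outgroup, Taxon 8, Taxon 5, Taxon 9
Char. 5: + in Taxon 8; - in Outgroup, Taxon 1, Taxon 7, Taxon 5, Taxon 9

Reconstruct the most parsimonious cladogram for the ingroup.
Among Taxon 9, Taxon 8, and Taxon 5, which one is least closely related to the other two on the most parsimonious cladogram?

Taxon 8

Character polarity is set by the outgroup: the derived state is whichever differs from the outgroup's state, so for Char. 2, Char. 3 the derived state is '-', and for the remaining characters it is '+'.
Char. 1 (derived state '+') is shared by all ingroup taxa — unites the whole ingroup.
Char. 2 (derived state '-') is shared by Taxon 1, Taxon 7, and Taxon 8 — a synapomorphy uniting that clade.
Only Taxon 5 and Taxon 9 show the derived state '-' for Char. 3, supporting them as a clade.
Char. 4 (derived state '+') is shared by Taxon 1 and Taxon 7 — a synapomorphy uniting that clade.
Char. 5: derived state '+' in Taxon 8 only — an autapomorphy, so it tells us nothing about relationships among taxa.
Most parsimonious ingroup topology: (((Taxon 1,Taxon 7),Taxon 8),(Taxon 5,Taxon 9)).
Taxon 9 and Taxon 5 share a more recent common ancestor with each other than either does with Taxon 8, so Taxon 8 is the least closely related of the three.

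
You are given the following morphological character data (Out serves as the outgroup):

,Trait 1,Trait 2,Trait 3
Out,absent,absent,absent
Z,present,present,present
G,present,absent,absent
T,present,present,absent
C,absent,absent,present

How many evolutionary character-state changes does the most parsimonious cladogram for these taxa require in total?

The outgroup has state 'absent' for every character, so 'present' is the derived state throughout.
Trait 1 (derived state 'present') is shared by G, T, and Z — a synapomorphy uniting that clade.
Trait 2: derived state 'present' in T and Z only — synapomorphy for {T, Z}.
Trait 3 (state 'present') occurs in C and Z but conflicts with the nesting implied by the other characters — most parsimoniously interpreted as homoplasy.
Most parsimonious ingroup topology: (((Z,T),G),C).
Changes per character on this tree: Trait 1: 1; Trait 2: 1; Trait 3: 2.
Total = 4.

4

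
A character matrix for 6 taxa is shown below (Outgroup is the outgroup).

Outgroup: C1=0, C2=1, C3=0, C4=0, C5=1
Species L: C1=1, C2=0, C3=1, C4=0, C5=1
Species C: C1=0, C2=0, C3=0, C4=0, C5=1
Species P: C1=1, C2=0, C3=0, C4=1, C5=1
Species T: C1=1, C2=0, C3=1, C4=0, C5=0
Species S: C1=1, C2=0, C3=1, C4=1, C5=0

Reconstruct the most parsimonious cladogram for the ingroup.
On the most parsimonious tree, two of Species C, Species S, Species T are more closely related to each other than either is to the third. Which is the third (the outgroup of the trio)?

Species C

Character polarity is set by the outgroup: the derived state is whichever differs from the outgroup's state, so for C2, C5 the derived state is '0', and for the remaining characters it is '1'.
C1 (derived state '1') is shared by Species L, Species P, Species S, and Species T — a synapomorphy uniting that clade.
C2 (derived state '0') is shared by all ingroup taxa — unites the whole ingroup.
Only Species L, Species S, and Species T show the derived state '1' for C3, supporting them as a clade.
C4 groups Species P and Species S, which is incompatible with the clades supported by the remaining characters; treating it as convergent (homoplasy) costs fewer steps than any alternative tree.
Only Species S and Species T show the derived state '0' for C5, supporting them as a clade.
Most parsimonious ingroup topology: (((Species L,(Species T,Species S)),Species P),Species C).
Species S and Species T share a more recent common ancestor with each other than either does with Species C, so Species C is the least closely related of the three.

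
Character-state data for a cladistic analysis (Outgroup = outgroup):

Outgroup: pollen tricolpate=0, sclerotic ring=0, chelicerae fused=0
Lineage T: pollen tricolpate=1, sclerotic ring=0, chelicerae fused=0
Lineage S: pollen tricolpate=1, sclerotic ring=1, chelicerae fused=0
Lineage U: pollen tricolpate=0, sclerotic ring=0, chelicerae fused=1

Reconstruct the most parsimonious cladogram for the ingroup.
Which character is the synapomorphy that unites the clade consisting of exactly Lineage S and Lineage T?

The outgroup has state '0' for every character, so '1' is the derived state throughout.
pollen tricolpate (derived state '1') is shared by Lineage S and Lineage T — a synapomorphy uniting that clade.
sclerotic ring (derived state '1') is unique to Lineage S (autapomorphy; uninformative for grouping).
chelicerae fused: derived state '1' in Lineage U only — an autapomorphy, so it tells us nothing about relationships among taxa.
Most parsimonious ingroup topology: ((Lineage T,Lineage S),Lineage U).
The clade {Lineage S, Lineage T} is supported by pollen tricolpate: its derived state '1' occurs in exactly those taxa and in no other taxon (including the outgroup).

pollen tricolpate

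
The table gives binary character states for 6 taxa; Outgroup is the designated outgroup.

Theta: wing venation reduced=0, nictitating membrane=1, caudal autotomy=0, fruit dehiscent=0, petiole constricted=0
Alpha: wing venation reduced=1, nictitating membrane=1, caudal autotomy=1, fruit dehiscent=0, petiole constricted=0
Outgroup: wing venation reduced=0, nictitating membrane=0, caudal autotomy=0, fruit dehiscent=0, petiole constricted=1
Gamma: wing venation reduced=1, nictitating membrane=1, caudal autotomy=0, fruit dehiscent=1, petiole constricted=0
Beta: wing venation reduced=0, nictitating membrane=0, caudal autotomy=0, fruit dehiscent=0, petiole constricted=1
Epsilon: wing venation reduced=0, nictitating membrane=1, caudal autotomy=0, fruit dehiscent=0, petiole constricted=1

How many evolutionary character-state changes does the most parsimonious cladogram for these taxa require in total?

5

Character polarity is set by the outgroup: the derived state is whichever differs from the outgroup's state, so for petiole constricted the derived state is '0', and for the remaining characters it is '1'.
wing venation reduced (derived state '1') is shared by Alpha and Gamma — a synapomorphy uniting that clade.
nictitating membrane: derived state '1' in Alpha, Epsilon, Gamma, and Theta only — synapomorphy for {Alpha, Epsilon, Gamma, Theta}.
caudal autotomy: derived state '1' in Alpha only — an autapomorphy, so it tells us nothing about relationships among taxa.
fruit dehiscent (derived state '1') is unique to Gamma (autapomorphy; uninformative for grouping).
Only Alpha, Gamma, and Theta show the derived state '0' for petiole constricted, supporting them as a clade.
Most parsimonious ingroup topology: ((((Gamma,Alpha),Theta),Epsilon),Beta).
Changes per character on this tree: wing venation reduced: 1; nictitating membrane: 1; caudal autotomy: 1; fruit dehiscent: 1; petiole constricted: 1.
Total = 5.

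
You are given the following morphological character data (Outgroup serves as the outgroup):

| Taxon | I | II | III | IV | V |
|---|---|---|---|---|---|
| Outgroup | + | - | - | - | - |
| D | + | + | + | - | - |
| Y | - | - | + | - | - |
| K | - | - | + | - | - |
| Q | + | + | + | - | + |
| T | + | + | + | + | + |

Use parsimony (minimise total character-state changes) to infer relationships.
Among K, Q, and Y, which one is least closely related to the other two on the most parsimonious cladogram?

Character polarity is set by the outgroup: the derived state is whichever differs from the outgroup's state, so for I the derived state is '-', and for the remaining characters it is '+'.
I (derived state '-') is shared by K and Y — a synapomorphy uniting that clade.
Only D, Q, and T show the derived state '+' for II, supporting them as a clade.
All ingroup taxa share the derived state '+' for III; it defines the ingroup but does not resolve relationships within it.
IV (derived state '+') is unique to T (autapomorphy; uninformative for grouping).
Only Q and T show the derived state '+' for V, supporting them as a clade.
Most parsimonious ingroup topology: ((D,(Q,T)),(Y,K)).
Y and K share a more recent common ancestor with each other than either does with Q, so Q is the least closely related of the three.

Q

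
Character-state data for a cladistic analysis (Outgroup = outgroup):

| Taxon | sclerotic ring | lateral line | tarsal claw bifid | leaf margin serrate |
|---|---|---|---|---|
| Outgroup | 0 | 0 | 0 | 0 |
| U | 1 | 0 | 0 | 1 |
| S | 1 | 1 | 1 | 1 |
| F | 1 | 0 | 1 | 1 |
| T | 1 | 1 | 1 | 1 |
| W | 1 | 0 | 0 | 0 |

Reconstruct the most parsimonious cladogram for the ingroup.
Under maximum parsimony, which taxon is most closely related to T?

The outgroup has state '0' for every character, so '1' is the derived state throughout.
All ingroup taxa share the derived state '1' for sclerotic ring; it defines the ingroup but does not resolve relationships within it.
lateral line: derived state '1' in S and T only — synapomorphy for {S, T}.
tarsal claw bifid: derived state '1' in F, S, and T only — synapomorphy for {F, S, T}.
leaf margin serrate: derived state '1' in F, S, T, and U only — synapomorphy for {F, S, T, U}.
Most parsimonious ingroup topology: ((U,((S,T),F)),W).
T and S form a cherry on this tree, so they are sister taxa.

S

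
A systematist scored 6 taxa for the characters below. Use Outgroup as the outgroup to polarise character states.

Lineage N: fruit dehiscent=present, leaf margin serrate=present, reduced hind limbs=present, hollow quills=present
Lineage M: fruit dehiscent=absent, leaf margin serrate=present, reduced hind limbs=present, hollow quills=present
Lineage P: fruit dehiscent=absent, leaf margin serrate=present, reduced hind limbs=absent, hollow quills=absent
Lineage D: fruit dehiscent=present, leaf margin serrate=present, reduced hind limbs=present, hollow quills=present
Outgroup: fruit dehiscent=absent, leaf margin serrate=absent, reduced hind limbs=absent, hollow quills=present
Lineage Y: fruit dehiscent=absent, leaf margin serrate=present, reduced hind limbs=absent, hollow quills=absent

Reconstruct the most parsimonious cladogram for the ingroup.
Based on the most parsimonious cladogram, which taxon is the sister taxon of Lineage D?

Character polarity is set by the outgroup: the derived state is whichever differs from the outgroup's state, so for hollow quills the derived state is 'absent', and for the remaining characters it is 'present'.
fruit dehiscent (derived state 'present') is shared by Lineage D and Lineage N — a synapomorphy uniting that clade.
All ingroup taxa share the derived state 'present' for leaf margin serrate; it defines the ingroup but does not resolve relationships within it.
Only Lineage D, Lineage M, and Lineage N show the derived state 'present' for reduced hind limbs, supporting them as a clade.
hollow quills (derived state 'absent') is shared by Lineage P and Lineage Y — a synapomorphy uniting that clade.
Most parsimonious ingroup topology: (((Lineage D,Lineage N),Lineage M),(Lineage P,Lineage Y)).
Lineage D and Lineage N form a cherry on this tree, so they are sister taxa.

Lineage N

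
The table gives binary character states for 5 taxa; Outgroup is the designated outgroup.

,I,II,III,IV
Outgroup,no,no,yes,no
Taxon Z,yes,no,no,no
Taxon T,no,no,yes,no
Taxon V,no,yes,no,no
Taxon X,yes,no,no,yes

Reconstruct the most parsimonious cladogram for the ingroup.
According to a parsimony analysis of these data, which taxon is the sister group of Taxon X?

Character polarity is set by the outgroup: the derived state is whichever differs from the outgroup's state, so for III the derived state is 'no', and for the remaining characters it is 'yes'.
I: derived state 'yes' in Taxon X and Taxon Z only — synapomorphy for {Taxon X, Taxon Z}.
II: derived state 'yes' in Taxon V only — an autapomorphy, so it tells us nothing about relationships among taxa.
Only Taxon V, Taxon X, and Taxon Z show the derived state 'no' for III, supporting them as a clade.
IV: derived state 'yes' in Taxon X only — an autapomorphy, so it tells us nothing about relationships among taxa.
Most parsimonious ingroup topology: (((Taxon Z,Taxon X),Taxon V),Taxon T).
Taxon X and Taxon Z form a cherry on this tree, so they are sister taxa.

Taxon Z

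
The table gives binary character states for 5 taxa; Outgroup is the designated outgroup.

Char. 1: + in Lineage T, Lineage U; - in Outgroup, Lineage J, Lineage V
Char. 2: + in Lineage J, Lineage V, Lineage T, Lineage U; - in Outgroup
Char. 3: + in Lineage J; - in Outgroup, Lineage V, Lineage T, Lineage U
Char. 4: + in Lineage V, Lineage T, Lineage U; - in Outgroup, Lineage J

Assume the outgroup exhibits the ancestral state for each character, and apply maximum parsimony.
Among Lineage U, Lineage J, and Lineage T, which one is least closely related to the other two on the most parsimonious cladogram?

Lineage J

The outgroup has state '-' for every character, so '+' is the derived state throughout.
Only Lineage T and Lineage U show the derived state '+' for Char. 1, supporting them as a clade.
Char. 2 (derived state '+') is shared by all ingroup taxa — unites the whole ingroup.
Char. 3 (derived state '+') is unique to Lineage J (autapomorphy; uninformative for grouping).
Char. 4 (derived state '+') is shared by Lineage T, Lineage U, and Lineage V — a synapomorphy uniting that clade.
Most parsimonious ingroup topology: (Lineage J,(Lineage V,(Lineage T,Lineage U))).
Lineage T and Lineage U share a more recent common ancestor with each other than either does with Lineage J, so Lineage J is the least closely related of the three.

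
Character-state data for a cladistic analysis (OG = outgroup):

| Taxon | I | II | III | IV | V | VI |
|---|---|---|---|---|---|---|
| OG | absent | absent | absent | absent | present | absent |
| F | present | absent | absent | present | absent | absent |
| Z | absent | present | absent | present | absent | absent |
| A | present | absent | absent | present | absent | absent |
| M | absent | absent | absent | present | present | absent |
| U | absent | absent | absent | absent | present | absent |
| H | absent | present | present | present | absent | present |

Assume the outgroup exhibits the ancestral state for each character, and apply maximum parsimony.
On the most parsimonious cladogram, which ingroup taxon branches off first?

U

Character polarity is set by the outgroup: the derived state is whichever differs from the outgroup's state, so for V the derived state is 'absent', and for the remaining characters it is 'present'.
I (derived state 'present') is shared by A and F — a synapomorphy uniting that clade.
Only H and Z show the derived state 'present' for II, supporting them as a clade.
III (derived state 'present') is unique to H (autapomorphy; uninformative for grouping).
IV (derived state 'present') is shared by A, F, H, M, and Z — a synapomorphy uniting that clade.
V (derived state 'absent') is shared by A, F, H, and Z — a synapomorphy uniting that clade.
VI (derived state 'present') is unique to H (autapomorphy; uninformative for grouping).
Most parsimonious ingroup topology: ((((F,A),(Z,H)),M),U).
U is sister to the clade containing all other ingroup taxa, so it is the earliest-diverging (most basal) ingroup lineage.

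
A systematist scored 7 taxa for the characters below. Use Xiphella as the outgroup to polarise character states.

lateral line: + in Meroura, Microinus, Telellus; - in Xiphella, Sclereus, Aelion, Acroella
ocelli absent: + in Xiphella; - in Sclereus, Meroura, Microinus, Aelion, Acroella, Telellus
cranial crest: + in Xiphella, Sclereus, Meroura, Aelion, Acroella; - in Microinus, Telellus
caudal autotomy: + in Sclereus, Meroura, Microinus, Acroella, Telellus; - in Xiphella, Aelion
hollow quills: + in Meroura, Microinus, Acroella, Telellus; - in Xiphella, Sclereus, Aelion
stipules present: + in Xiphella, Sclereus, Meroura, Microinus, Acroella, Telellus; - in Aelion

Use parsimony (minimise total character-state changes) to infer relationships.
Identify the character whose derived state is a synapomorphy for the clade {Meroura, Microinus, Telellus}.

Character polarity is set by the outgroup: the derived state is whichever differs from the outgroup's state, so for ocelli absent, cranial crest, stipules present the derived state is '-', and for the remaining characters it is '+'.
lateral line (derived state '+') is shared by Meroura, Microinus, and Telellus — a synapomorphy uniting that clade.
All ingroup taxa share the derived state '-' for ocelli absent; it defines the ingroup but does not resolve relationships within it.
Only Microinus and Telellus show the derived state '-' for cranial crest, supporting them as a clade.
Only Acroella, Meroura, Microinus, Sclereus, and Telellus show the derived state '+' for caudal autotomy, supporting them as a clade.
hollow quills (derived state '+') is shared by Acroella, Meroura, Microinus, and Telellus — a synapomorphy uniting that clade.
stipules present (derived state '-') is unique to Aelion (autapomorphy; uninformative for grouping).
Most parsimonious ingroup topology: ((Sclereus,((Meroura,(Microinus,Telellus)),Acroella)),Aelion).
The clade {Meroura, Microinus, Telellus} is supported by lateral line: its derived state '+' occurs in exactly those taxa and in no other taxon (including the outgroup).

lateral line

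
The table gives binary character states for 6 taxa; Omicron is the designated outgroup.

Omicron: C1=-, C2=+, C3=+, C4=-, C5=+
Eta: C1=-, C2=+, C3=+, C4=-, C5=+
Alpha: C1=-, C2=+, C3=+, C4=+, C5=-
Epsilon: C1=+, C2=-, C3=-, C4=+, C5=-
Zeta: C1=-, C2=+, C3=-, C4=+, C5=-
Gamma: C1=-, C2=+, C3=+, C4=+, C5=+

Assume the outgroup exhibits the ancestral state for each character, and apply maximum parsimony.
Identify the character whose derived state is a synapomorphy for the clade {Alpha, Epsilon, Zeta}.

C5

Character polarity is set by the outgroup: the derived state is whichever differs from the outgroup's state, so for C2, C3, C5 the derived state is '-', and for the remaining characters it is '+'.
C1 (derived state '+') is unique to Epsilon (autapomorphy; uninformative for grouping).
C2: derived state '-' in Epsilon only — an autapomorphy, so it tells us nothing about relationships among taxa.
C3 (derived state '-') is shared by Epsilon and Zeta — a synapomorphy uniting that clade.
C4 (derived state '+') is shared by Alpha, Epsilon, Gamma, and Zeta — a synapomorphy uniting that clade.
C5 (derived state '-') is shared by Alpha, Epsilon, and Zeta — a synapomorphy uniting that clade.
Most parsimonious ingroup topology: (Eta,((Alpha,(Epsilon,Zeta)),Gamma)).
The clade {Alpha, Epsilon, Zeta} is supported by C5: its derived state '-' occurs in exactly those taxa and in no other taxon (including the outgroup).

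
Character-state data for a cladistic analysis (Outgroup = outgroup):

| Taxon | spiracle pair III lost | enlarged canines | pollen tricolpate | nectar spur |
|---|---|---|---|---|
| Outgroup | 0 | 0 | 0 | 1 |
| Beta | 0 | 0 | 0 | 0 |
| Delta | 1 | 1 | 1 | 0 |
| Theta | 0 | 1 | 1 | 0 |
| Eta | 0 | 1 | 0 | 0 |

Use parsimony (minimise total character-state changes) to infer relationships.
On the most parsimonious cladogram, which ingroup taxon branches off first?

Character polarity is set by the outgroup: the derived state is whichever differs from the outgroup's state, so for nectar spur the derived state is '0', and for the remaining characters it is '1'.
spiracle pair III lost: derived state '1' in Delta only — an autapomorphy, so it tells us nothing about relationships among taxa.
enlarged canines (derived state '1') is shared by Delta, Eta, and Theta — a synapomorphy uniting that clade.
pollen tricolpate: derived state '1' in Delta and Theta only — synapomorphy for {Delta, Theta}.
All ingroup taxa share the derived state '0' for nectar spur; it defines the ingroup but does not resolve relationships within it.
Most parsimonious ingroup topology: (Beta,((Delta,Theta),Eta)).
Beta is sister to the clade containing all other ingroup taxa, so it is the earliest-diverging (most basal) ingroup lineage.

Beta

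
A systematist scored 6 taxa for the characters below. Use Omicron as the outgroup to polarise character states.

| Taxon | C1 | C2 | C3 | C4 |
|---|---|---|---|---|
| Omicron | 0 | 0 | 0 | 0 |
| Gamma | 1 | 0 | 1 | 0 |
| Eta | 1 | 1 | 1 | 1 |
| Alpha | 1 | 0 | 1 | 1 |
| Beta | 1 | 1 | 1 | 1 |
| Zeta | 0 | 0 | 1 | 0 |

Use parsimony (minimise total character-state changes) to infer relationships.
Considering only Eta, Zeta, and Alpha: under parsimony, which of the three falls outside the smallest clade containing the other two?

Zeta

The outgroup has state '0' for every character, so '1' is the derived state throughout.
C1 (derived state '1') is shared by Alpha, Beta, Eta, and Gamma — a synapomorphy uniting that clade.
Only Beta and Eta show the derived state '1' for C2, supporting them as a clade.
All ingroup taxa share the derived state '1' for C3; it defines the ingroup but does not resolve relationships within it.
C4 (derived state '1') is shared by Alpha, Beta, and Eta — a synapomorphy uniting that clade.
Most parsimonious ingroup topology: ((Gamma,((Eta,Beta),Alpha)),Zeta).
Eta and Alpha share a more recent common ancestor with each other than either does with Zeta, so Zeta is the least closely related of the three.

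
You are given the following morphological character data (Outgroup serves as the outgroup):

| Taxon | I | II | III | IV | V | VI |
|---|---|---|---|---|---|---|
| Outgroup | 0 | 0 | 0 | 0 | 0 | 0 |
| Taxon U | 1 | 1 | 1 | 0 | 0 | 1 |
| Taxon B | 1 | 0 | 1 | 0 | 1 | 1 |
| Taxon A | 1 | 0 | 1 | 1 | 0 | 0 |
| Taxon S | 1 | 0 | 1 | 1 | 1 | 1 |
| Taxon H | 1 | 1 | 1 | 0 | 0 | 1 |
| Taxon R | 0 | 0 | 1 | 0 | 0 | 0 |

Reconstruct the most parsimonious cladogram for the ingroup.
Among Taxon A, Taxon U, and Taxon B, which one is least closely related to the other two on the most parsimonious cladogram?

The outgroup has state '0' for every character, so '1' is the derived state throughout.
I: derived state '1' in Taxon A, Taxon B, Taxon H, Taxon S, and Taxon U only — synapomorphy for {Taxon A, Taxon B, Taxon H, Taxon S, Taxon U}.
II: derived state '1' in Taxon H and Taxon U only — synapomorphy for {Taxon H, Taxon U}.
All ingroup taxa share the derived state '1' for III; it defines the ingroup but does not resolve relationships within it.
IV groups Taxon A and Taxon S, which is incompatible with the clades supported by the remaining characters; treating it as convergent (homoplasy) costs fewer steps than any alternative tree.
Only Taxon B and Taxon S show the derived state '1' for V, supporting them as a clade.
Only Taxon B, Taxon H, Taxon S, and Taxon U show the derived state '1' for VI, supporting them as a clade.
Most parsimonious ingroup topology: ((((Taxon U,Taxon H),(Taxon B,Taxon S)),Taxon A),Taxon R).
Taxon U and Taxon B share a more recent common ancestor with each other than either does with Taxon A, so Taxon A is the least closely related of the three.

Taxon A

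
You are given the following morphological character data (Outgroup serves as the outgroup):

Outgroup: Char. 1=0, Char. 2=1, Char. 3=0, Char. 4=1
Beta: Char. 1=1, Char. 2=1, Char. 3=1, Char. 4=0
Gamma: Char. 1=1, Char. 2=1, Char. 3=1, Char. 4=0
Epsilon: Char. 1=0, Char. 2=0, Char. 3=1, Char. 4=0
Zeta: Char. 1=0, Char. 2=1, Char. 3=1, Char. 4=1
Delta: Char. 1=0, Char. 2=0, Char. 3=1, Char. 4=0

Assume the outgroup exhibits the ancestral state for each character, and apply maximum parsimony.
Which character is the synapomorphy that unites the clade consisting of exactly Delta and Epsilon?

Character polarity is set by the outgroup: the derived state is whichever differs from the outgroup's state, so for Char. 2, Char. 4 the derived state is '0', and for the remaining characters it is '1'.
Char. 1: derived state '1' in Beta and Gamma only — synapomorphy for {Beta, Gamma}.
Only Delta and Epsilon show the derived state '0' for Char. 2, supporting them as a clade.
Char. 3 (derived state '1') is shared by all ingroup taxa — unites the whole ingroup.
Only Beta, Delta, Epsilon, and Gamma show the derived state '0' for Char. 4, supporting them as a clade.
Most parsimonious ingroup topology: (((Beta,Gamma),(Epsilon,Delta)),Zeta).
The clade {Delta, Epsilon} is supported by Char. 2: its derived state '0' occurs in exactly those taxa and in no other taxon (including the outgroup).

Char. 2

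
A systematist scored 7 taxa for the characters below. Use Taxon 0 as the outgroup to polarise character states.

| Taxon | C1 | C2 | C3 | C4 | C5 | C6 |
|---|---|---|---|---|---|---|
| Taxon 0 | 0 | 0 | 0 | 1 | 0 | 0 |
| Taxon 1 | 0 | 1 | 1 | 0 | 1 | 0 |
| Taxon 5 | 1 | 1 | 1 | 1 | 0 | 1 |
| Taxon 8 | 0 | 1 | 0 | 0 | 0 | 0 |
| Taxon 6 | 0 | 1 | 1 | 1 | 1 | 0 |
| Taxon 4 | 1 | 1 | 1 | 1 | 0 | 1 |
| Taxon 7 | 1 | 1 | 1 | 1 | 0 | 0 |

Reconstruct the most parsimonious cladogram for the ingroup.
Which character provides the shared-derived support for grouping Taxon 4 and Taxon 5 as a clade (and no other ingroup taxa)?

Character polarity is set by the outgroup: the derived state is whichever differs from the outgroup's state, so for C4 the derived state is '0', and for the remaining characters it is '1'.
Only Taxon 4, Taxon 5, and Taxon 7 show the derived state '1' for C1, supporting them as a clade.
C2 (derived state '1') is shared by all ingroup taxa — unites the whole ingroup.
C3 (derived state '1') is shared by Taxon 1, Taxon 4, Taxon 5, Taxon 6, and Taxon 7 — a synapomorphy uniting that clade.
C4 groups Taxon 1 and Taxon 8, which is incompatible with the clades supported by the remaining characters; treating it as convergent (homoplasy) costs fewer steps than any alternative tree.
Only Taxon 1 and Taxon 6 show the derived state '1' for C5, supporting them as a clade.
C6: derived state '1' in Taxon 4 and Taxon 5 only — synapomorphy for {Taxon 4, Taxon 5}.
Most parsimonious ingroup topology: (((Taxon 1,Taxon 6),((Taxon 5,Taxon 4),Taxon 7)),Taxon 8).
The clade {Taxon 4, Taxon 5} is supported by C6: its derived state '1' occurs in exactly those taxa and in no other taxon (including the outgroup).

C6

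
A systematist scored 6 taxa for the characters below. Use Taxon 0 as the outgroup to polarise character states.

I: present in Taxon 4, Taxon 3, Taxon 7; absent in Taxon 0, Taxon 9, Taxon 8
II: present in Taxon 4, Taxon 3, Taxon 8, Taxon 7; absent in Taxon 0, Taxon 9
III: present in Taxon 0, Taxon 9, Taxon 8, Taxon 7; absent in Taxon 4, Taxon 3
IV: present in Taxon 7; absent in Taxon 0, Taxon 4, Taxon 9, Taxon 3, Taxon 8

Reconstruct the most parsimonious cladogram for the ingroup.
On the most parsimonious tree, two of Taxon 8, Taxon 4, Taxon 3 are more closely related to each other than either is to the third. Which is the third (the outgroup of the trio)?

Character polarity is set by the outgroup: the derived state is whichever differs from the outgroup's state, so for III the derived state is 'absent', and for the remaining characters it is 'present'.
I (derived state 'present') is shared by Taxon 3, Taxon 4, and Taxon 7 — a synapomorphy uniting that clade.
II: derived state 'present' in Taxon 3, Taxon 4, Taxon 7, and Taxon 8 only — synapomorphy for {Taxon 3, Taxon 4, Taxon 7, Taxon 8}.
III (derived state 'absent') is shared by Taxon 3 and Taxon 4 — a synapomorphy uniting that clade.
IV: derived state 'present' in Taxon 7 only — an autapomorphy, so it tells us nothing about relationships among taxa.
Most parsimonious ingroup topology: ((((Taxon 4,Taxon 3),Taxon 7),Taxon 8),Taxon 9).
Taxon 3 and Taxon 4 share a more recent common ancestor with each other than either does with Taxon 8, so Taxon 8 is the least closely related of the three.

Taxon 8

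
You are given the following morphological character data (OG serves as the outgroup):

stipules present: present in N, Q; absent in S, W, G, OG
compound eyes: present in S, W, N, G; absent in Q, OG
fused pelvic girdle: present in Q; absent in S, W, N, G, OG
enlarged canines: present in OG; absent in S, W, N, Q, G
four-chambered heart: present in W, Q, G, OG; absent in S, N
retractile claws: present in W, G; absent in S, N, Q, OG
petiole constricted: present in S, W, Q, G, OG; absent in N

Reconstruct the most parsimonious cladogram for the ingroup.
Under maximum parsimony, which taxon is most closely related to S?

N

Character polarity is set by the outgroup: the derived state is whichever differs from the outgroup's state, so for enlarged canines, four-chambered heart, petiole constricted the derived state is 'absent', and for the remaining characters it is 'present'.
stipules present groups N and Q, which is incompatible with the clades supported by the remaining characters; treating it as convergent (homoplasy) costs fewer steps than any alternative tree.
compound eyes: derived state 'present' in G, N, S, and W only — synapomorphy for {G, N, S, W}.
fused pelvic girdle: derived state 'present' in Q only — an autapomorphy, so it tells us nothing about relationships among taxa.
All ingroup taxa share the derived state 'absent' for enlarged canines; it defines the ingroup but does not resolve relationships within it.
Only N and S show the derived state 'absent' for four-chambered heart, supporting them as a clade.
Only G and W show the derived state 'present' for retractile claws, supporting them as a clade.
petiole constricted (derived state 'absent') is unique to N (autapomorphy; uninformative for grouping).
Most parsimonious ingroup topology: (((W,G),(S,N)),Q).
S and N form a cherry on this tree, so they are sister taxa.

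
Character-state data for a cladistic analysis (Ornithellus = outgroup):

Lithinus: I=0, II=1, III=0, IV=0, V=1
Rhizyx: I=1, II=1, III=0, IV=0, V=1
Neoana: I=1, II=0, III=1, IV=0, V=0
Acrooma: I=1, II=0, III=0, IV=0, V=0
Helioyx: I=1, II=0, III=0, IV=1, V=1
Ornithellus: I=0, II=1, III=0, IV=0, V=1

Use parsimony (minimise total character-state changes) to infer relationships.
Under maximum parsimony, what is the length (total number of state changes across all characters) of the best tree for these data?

Character polarity is set by the outgroup: the derived state is whichever differs from the outgroup's state, so for II, V the derived state is '0', and for the remaining characters it is '1'.
I: derived state '1' in Acrooma, Helioyx, Neoana, and Rhizyx only — synapomorphy for {Acrooma, Helioyx, Neoana, Rhizyx}.
Only Acrooma, Helioyx, and Neoana show the derived state '0' for II, supporting them as a clade.
III (derived state '1') is unique to Neoana (autapomorphy; uninformative for grouping).
IV (derived state '1') is unique to Helioyx (autapomorphy; uninformative for grouping).
V (derived state '0') is shared by Acrooma and Neoana — a synapomorphy uniting that clade.
Most parsimonious ingroup topology: ((((Neoana,Acrooma),Helioyx),Rhizyx),Lithinus).
Changes per character on this tree: I: 1; II: 1; III: 1; IV: 1; V: 1.
Total = 5.

5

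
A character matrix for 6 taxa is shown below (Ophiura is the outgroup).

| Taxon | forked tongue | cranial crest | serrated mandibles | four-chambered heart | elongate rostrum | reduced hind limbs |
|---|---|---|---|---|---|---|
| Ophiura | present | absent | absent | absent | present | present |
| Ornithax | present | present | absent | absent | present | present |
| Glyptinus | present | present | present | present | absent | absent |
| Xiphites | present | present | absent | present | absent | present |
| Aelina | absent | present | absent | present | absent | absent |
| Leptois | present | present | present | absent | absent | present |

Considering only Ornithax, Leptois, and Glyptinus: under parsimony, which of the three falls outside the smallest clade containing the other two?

Ornithax

Character polarity is set by the outgroup: the derived state is whichever differs from the outgroup's state, so for forked tongue, elongate rostrum, reduced hind limbs the derived state is 'absent', and for the remaining characters it is 'present'.
forked tongue (derived state 'absent') is unique to Aelina (autapomorphy; uninformative for grouping).
All ingroup taxa share the derived state 'present' for cranial crest; it defines the ingroup but does not resolve relationships within it.
serrated mandibles (state 'present') occurs in Glyptinus and Leptois but conflicts with the nesting implied by the other characters — most parsimoniously interpreted as homoplasy.
four-chambered heart (derived state 'present') is shared by Aelina, Glyptinus, and Xiphites — a synapomorphy uniting that clade.
elongate rostrum: derived state 'absent' in Aelina, Glyptinus, Leptois, and Xiphites only — synapomorphy for {Aelina, Glyptinus, Leptois, Xiphites}.
Only Aelina and Glyptinus show the derived state 'absent' for reduced hind limbs, supporting them as a clade.
Most parsimonious ingroup topology: (Ornithax,(((Glyptinus,Aelina),Xiphites),Leptois)).
Leptois and Glyptinus share a more recent common ancestor with each other than either does with Ornithax, so Ornithax is the least closely related of the three.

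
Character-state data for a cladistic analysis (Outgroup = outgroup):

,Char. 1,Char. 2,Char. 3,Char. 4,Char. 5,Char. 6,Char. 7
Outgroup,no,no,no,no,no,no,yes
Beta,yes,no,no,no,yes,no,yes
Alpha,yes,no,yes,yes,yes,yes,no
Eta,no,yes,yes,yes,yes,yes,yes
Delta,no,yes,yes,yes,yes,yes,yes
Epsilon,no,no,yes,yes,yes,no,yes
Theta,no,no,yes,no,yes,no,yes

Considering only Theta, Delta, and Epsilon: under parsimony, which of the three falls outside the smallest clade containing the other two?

Theta

Character polarity is set by the outgroup: the derived state is whichever differs from the outgroup's state, so for Char. 7 the derived state is 'no', and for the remaining characters it is 'yes'.
Char. 1 (state 'yes') occurs in Alpha and Beta but conflicts with the nesting implied by the other characters — most parsimoniously interpreted as homoplasy.
Only Delta and Eta show the derived state 'yes' for Char. 2, supporting them as a clade.
Char. 3 (derived state 'yes') is shared by Alpha, Delta, Epsilon, Eta, and Theta — a synapomorphy uniting that clade.
Only Alpha, Delta, Epsilon, and Eta show the derived state 'yes' for Char. 4, supporting them as a clade.
All ingroup taxa share the derived state 'yes' for Char. 5; it defines the ingroup but does not resolve relationships within it.
Char. 6 (derived state 'yes') is shared by Alpha, Delta, and Eta — a synapomorphy uniting that clade.
Char. 7 (derived state 'no') is unique to Alpha (autapomorphy; uninformative for grouping).
Most parsimonious ingroup topology: (Beta,((Epsilon,(Alpha,(Eta,Delta))),Theta)).
Delta and Epsilon share a more recent common ancestor with each other than either does with Theta, so Theta is the least closely related of the three.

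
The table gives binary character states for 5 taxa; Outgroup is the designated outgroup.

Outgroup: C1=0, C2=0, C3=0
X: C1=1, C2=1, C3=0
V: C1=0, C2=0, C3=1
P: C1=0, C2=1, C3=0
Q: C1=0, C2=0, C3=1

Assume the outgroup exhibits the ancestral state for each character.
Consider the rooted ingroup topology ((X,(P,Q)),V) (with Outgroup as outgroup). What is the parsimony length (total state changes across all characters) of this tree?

5

Map each character onto ((X,(P,Q)),V) (rooted by Outgroup) and count the minimum state changes it requires (Fitch parsimony):
C1: 1; C2: 2; C3: 2.
Total tree length = 5.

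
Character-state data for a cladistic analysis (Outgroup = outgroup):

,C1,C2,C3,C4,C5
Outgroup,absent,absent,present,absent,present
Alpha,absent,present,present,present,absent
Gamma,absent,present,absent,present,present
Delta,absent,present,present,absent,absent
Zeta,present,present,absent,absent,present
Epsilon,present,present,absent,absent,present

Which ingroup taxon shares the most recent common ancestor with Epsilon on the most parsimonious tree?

Character polarity is set by the outgroup: the derived state is whichever differs from the outgroup's state, so for C3, C5 the derived state is 'absent', and for the remaining characters it is 'present'.
Only Epsilon and Zeta show the derived state 'present' for C1, supporting them as a clade.
All ingroup taxa share the derived state 'present' for C2; it defines the ingroup but does not resolve relationships within it.
Only Epsilon, Gamma, and Zeta show the derived state 'absent' for C3, supporting them as a clade.
C4 groups Alpha and Gamma, which is incompatible with the clades supported by the remaining characters; treating it as convergent (homoplasy) costs fewer steps than any alternative tree.
C5 (derived state 'absent') is shared by Alpha and Delta — a synapomorphy uniting that clade.
Most parsimonious ingroup topology: ((Alpha,Delta),(Gamma,(Zeta,Epsilon))).
Epsilon and Zeta form a cherry on this tree, so they are sister taxa.

Zeta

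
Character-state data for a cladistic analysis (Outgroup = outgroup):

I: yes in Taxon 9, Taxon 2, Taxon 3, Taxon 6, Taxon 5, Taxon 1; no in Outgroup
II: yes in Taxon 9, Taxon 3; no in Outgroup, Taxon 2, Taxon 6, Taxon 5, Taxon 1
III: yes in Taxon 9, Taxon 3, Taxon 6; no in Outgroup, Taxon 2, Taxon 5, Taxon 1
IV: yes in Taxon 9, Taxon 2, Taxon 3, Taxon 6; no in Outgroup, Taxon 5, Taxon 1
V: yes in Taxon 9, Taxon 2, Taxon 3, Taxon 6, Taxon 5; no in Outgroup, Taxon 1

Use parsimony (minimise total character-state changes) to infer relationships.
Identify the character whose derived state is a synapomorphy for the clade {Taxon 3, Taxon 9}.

The outgroup has state 'no' for every character, so 'yes' is the derived state throughout.
All ingroup taxa share the derived state 'yes' for I; it defines the ingroup but does not resolve relationships within it.
II: derived state 'yes' in Taxon 3 and Taxon 9 only — synapomorphy for {Taxon 3, Taxon 9}.
III: derived state 'yes' in Taxon 3, Taxon 6, and Taxon 9 only — synapomorphy for {Taxon 3, Taxon 6, Taxon 9}.
IV: derived state 'yes' in Taxon 2, Taxon 3, Taxon 6, and Taxon 9 only — synapomorphy for {Taxon 2, Taxon 3, Taxon 6, Taxon 9}.
V: derived state 'yes' in Taxon 2, Taxon 3, Taxon 5, Taxon 6, and Taxon 9 only — synapomorphy for {Taxon 2, Taxon 3, Taxon 5, Taxon 6, Taxon 9}.
Most parsimonious ingroup topology: (((((Taxon 9,Taxon 3),Taxon 6),Taxon 2),Taxon 5),Taxon 1).
The clade {Taxon 3, Taxon 9} is supported by II: its derived state 'yes' occurs in exactly those taxa and in no other taxon (including the outgroup).

II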